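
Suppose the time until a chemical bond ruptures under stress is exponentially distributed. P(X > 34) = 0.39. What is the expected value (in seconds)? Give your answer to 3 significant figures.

36.1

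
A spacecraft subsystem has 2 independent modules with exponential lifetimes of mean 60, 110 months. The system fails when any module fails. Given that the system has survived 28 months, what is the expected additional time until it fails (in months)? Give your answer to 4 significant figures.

First-failure rate Σλ = 1/60 + 1/110 = 0.0257576.
By memorylessness the expected residual is 1/Σλ = 38.8235 months, regardless of the 28 already elapsed.

38.82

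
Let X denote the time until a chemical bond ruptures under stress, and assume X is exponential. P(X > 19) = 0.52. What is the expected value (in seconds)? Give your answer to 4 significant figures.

29.06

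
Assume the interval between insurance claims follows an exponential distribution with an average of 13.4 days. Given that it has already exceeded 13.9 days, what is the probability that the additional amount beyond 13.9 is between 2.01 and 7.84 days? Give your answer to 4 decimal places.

The rate is λ = 1/13.4 = 0.0746269 per day.
Memoryless: the residual past 13.9 is again Exp(λ).
P(2.01 < residual < 7.84) = e^(−λ·2.01) − e^(−λ·7.84) = 0.86071 − 0.55706 ≈ 0.3036.

0.3036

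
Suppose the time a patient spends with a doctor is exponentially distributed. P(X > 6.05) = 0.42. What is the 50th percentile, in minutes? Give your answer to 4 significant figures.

e^(−λ·6.05) = 0.42 ⇒ λ = −ln(0.42)/6.05 = 0.143389.
50th percentile: 1 − e^(−λt) = 0.5, t = −ln(0.5)/λ = 4.83405 minutes.

4.834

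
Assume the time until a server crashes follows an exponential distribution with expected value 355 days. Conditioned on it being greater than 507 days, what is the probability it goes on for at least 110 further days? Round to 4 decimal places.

0.7336

The rate is λ = 1/355 = 0.0028169 per day.
P(X > s+t | X > s) = e^(−λ(s+t))/e^(−λs) = e^(−λt), independent of s = 507.
P(X > 110) = e^(−0.30986) ≈ 0.7336.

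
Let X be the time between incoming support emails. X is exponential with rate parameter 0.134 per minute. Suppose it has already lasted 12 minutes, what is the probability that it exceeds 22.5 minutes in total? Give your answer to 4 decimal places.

By the memoryless property, P(X > 12+10.5 | X > 12) = P(X > 10.5).
P(X > 10.5) = e^(−1.407) ≈ 0.2449.

0.2449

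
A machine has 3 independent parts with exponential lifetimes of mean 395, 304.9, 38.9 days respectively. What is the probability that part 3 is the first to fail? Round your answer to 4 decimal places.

Rates: λ_i = 1/mean_i → 0.00253165, 0.00327976, 0.0257069; Σλ = 0.0315184.
P(part 3 first) = λ_3/Σλ = 0.0257069/0.0315184 ≈ 0.8156.

0.8156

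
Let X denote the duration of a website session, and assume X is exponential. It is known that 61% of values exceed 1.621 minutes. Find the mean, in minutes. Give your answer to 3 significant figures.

e^(−λ·1.621) = 0.61 ⇒ λ = −ln(0.61)/1.621 = 0.304933.
Mean = 1/λ = 3.27941 minutes.

3.28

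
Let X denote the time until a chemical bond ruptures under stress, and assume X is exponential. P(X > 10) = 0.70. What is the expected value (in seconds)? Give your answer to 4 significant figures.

28.04

e^(−λ·10) = 0.70 ⇒ λ = −ln(0.70)/10 = 0.0356675.
Mean = 1/λ = 28.0367 seconds.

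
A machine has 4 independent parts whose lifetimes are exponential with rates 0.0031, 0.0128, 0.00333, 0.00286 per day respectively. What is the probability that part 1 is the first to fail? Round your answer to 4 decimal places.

The time to first failure is exponential with rate Σλ = 0.0031 + 0.0128 + 0.00333 + 0.00286 = 0.02209.
P(part 1 first) = λ_1/Σλ = 0.0031/0.02209 ≈ 0.1403.

0.1403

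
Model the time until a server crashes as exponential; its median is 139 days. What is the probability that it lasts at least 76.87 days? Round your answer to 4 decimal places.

0.6816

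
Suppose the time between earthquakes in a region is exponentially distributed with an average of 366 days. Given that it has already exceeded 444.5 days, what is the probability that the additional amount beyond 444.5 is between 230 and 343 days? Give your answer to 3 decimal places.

The rate is λ = 1/366 = 0.00273224 per day.
Memoryless: the residual past 444.5 is again Exp(λ).
P(230 < residual < 343) = e^(−λ·230) − e^(−λ·343) = 0.53344 − 0.39174 ≈ 0.142.

0.142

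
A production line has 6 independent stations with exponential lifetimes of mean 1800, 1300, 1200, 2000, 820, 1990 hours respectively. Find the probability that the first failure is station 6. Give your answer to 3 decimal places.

0.115

Rates: λ_i = 1/mean_i → 0.000555556, 0.000769231, 0.000833333, 0.0005, 0.00121951, 0.000502513; Σλ = 0.00438014.
P(station 6 first) = λ_6/Σλ = 0.000502513/0.00438014 ≈ 0.115.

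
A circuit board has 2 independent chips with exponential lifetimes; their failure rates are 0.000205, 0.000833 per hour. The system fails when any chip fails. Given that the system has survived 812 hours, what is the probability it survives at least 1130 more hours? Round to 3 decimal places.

0.309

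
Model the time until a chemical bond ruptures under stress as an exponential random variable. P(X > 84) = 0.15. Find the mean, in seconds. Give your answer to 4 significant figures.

e^(−λ·84) = 0.15 ⇒ λ = −ln(0.15)/84 = 0.0225848.
Mean = 1/λ = 44.2776 seconds.

44.28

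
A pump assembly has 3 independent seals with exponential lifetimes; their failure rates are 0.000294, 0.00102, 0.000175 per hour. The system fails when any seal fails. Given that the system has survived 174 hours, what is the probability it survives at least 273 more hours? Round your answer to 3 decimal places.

Time to first failure ~ Exp(Σλ) with Σλ = 0.001489.
By memorylessness, P(T > 174+273 | T > 174) = P(T > 273) = e^(−0.001489·273) ≈ 0.666.

0.666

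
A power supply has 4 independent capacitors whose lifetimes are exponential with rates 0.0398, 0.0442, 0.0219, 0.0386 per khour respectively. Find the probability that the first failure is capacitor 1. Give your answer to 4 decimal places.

0.2754

The time to first failure is exponential with rate Σλ = 0.0398 + 0.0442 + 0.0219 + 0.0386 = 0.1445.
P(capacitor 1 first) = λ_1/Σλ = 0.0398/0.1445 ≈ 0.2754.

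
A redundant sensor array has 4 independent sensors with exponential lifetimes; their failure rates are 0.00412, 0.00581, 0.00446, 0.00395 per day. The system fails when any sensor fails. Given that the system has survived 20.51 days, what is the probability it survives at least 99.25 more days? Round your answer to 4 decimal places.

Time to first failure ~ Exp(Σλ) with Σλ = 0.01834.
By memorylessness, P(T > 20.51+99.25 | T > 20.51) = P(T > 99.25) = e^(−0.01834·99.25) ≈ 0.1620.

0.1620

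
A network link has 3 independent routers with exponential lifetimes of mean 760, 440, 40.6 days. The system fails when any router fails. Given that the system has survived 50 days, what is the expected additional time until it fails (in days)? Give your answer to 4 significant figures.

First-failure rate Σλ = 1/760 + 1/440 + 1/40.6 = 0.0282191.
By memorylessness the expected residual is 1/Σλ = 35.437 days, regardless of the 50 already elapsed.

35.44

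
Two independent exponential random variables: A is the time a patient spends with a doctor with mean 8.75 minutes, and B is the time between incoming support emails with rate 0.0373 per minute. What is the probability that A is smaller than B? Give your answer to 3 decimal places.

λ_1 = 1/8.75 = 0.114286, λ_2 = 0.0373.
For independent exponentials, P(A < B) = λ_1/(λ_1+λ_2) = 0.114286/0.151586 ≈ 0.754.

0.754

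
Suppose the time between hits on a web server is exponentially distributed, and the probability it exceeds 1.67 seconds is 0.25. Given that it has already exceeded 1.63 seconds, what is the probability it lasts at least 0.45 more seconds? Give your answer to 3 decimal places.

From e^(−λ·1.67) = 0.25, λ = −ln(0.25)/1.67 = 0.830116.
Memoryless: P(X > 1.63+0.45 | X > 1.63) = P(X > 0.45) = e^(−0.830116·0.45) ≈ 0.688.

0.688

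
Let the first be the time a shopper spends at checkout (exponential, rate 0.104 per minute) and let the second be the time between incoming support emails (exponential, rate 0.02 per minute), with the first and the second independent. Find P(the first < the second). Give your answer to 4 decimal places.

0.8387

λ_1 = 0.104, λ_2 = 0.02.
For independent exponentials, P(the first < the second) = λ_1/(λ_1+λ_2) = 0.104/0.124 ≈ 0.8387.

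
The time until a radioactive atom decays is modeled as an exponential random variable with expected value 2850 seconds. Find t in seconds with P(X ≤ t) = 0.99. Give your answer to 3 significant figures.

13100

The rate is λ = 1/2850 = 0.000350877 per second.
Set 1 − e^(−λt) = 0.99, so t = −ln(0.01)/λ = 4.6052/0.000350877 ≈ 13124.7 seconds.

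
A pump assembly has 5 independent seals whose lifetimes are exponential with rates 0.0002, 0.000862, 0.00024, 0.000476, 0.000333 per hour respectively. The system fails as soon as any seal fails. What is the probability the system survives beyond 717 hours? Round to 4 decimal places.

The time to first failure is exponential with rate Σλ = 0.0002 + 0.000862 + 0.00024 + 0.000476 + 0.000333 = 0.002111.
P(min > 717) = e^(−0.002111·717) = e^(−1.5136) ≈ 0.2201.

0.2201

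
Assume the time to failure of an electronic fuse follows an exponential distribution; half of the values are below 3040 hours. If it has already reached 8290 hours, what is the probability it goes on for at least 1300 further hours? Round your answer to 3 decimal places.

For an exponential, median = ln(2)/λ, so λ = ln 2 / 3040 = 0.000228009 per hour.
By the memoryless property, P(X > 8290+1300 | X > 8290) = P(X > 1300).
P(X > 1300) = e^(−0.29641) ≈ 0.743.

0.743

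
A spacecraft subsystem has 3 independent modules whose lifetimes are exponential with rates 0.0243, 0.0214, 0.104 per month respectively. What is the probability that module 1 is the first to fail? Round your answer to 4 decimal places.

0.1623

The time to first failure is exponential with rate Σλ = 0.0243 + 0.0214 + 0.104 = 0.1497.
P(module 1 first) = λ_1/Σλ = 0.0243/0.1497 ≈ 0.1623.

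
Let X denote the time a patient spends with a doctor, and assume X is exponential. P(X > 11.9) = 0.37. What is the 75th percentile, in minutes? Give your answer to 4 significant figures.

16.59

e^(−λ·11.9) = 0.37 ⇒ λ = −ln(0.37)/11.9 = 0.0835506.
75th percentile: 1 − e^(−λt) = 0.75, t = −ln(0.25)/λ = 16.5923 minutes.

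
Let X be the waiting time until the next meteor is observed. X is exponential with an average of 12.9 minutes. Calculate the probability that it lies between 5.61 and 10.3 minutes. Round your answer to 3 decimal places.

The rate is λ = 1/12.9 = 0.0775194 per minute.
P(5.61 < X < 10.3) = e^(−λ·5.61) − e^(−λ·10.3) = 0.64734 − 0.45003 ≈ 0.197.

0.197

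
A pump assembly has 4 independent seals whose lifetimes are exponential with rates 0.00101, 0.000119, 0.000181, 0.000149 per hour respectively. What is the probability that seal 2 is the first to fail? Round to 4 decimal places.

0.0816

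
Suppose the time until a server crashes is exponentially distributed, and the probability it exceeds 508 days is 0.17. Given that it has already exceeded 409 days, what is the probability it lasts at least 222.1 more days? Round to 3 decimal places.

0.461

From e^(−λ·508) = 0.17, λ = −ln(0.17)/508 = 0.0034881.
Memoryless: P(X > 409+222.1 | X > 409) = P(X > 222.1) = e^(−0.0034881·222.1) ≈ 0.461.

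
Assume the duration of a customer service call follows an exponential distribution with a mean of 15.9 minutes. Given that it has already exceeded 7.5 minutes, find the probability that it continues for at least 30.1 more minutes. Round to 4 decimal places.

0.1506

The rate is λ = 1/15.9 = 0.0628931 per minute.
By the memoryless property, P(X > 7.5+30.1 | X > 7.5) = P(X > 30.1).
P(X > 30.1) = e^(−1.8931) ≈ 0.1506.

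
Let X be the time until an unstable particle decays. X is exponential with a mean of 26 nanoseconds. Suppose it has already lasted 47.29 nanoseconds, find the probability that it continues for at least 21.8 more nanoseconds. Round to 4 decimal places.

0.4324

The rate is λ = 1/26 = 0.0384615 per nanosecond.
P(X > s+t | X > s) = e^(−λ(s+t))/e^(−λs) = e^(−λt), independent of s = 47.29.
P(X > 21.8) = e^(−0.83846) ≈ 0.4324.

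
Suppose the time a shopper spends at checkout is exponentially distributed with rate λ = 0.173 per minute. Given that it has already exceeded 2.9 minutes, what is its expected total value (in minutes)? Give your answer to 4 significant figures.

By memorylessness, E[X | X > 2.9] = 2.9 + 1/λ = 2.9 + 5.78035 = 8.68035 minutes.

8.680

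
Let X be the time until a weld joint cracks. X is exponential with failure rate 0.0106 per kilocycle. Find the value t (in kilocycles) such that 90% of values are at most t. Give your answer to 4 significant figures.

217.2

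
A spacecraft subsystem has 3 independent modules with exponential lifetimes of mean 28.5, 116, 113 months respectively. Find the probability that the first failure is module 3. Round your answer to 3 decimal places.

0.168

Rates: λ_i = 1/mean_i → 0.0350877, 0.00862069, 0.00884956; Σλ = 0.052558.
P(module 3 first) = λ_3/Σλ = 0.00884956/0.052558 ≈ 0.168.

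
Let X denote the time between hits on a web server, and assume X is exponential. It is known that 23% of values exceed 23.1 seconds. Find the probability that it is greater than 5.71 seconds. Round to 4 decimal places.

0.6954

e^(−λ·23.1) = 0.23 ⇒ λ = −ln(0.23)/23.1 = 0.0636223.
P(X > 5.71) = e^(−0.0636223·5.71) = e^(−0.36328) ≈ 0.6954.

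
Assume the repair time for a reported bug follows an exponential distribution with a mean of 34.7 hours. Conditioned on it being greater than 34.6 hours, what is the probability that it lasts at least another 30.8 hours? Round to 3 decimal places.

0.412

The rate is λ = 1/34.7 = 0.0288184 per hour.
By the memoryless property, P(X > 34.6+30.8 | X > 34.6) = P(X > 30.8).
P(X > 30.8) = e^(−0.88761) ≈ 0.412.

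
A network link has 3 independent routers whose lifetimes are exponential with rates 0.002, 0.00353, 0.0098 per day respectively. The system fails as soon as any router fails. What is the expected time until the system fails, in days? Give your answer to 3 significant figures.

The time to first failure is exponential with rate Σλ = 0.002 + 0.00353 + 0.0098 = 0.01533.
E[min] = 1/Σλ = 1/0.01533 = 65.2316 days.

65.2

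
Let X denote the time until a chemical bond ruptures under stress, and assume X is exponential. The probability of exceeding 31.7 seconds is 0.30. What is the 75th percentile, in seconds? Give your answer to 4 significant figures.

e^(−λ·31.7) = 0.30 ⇒ λ = −ln(0.30)/31.7 = 0.0379802.
75th percentile: 1 − e^(−λt) = 0.75, t = −ln(0.25)/λ = 36.5004 seconds.

36.50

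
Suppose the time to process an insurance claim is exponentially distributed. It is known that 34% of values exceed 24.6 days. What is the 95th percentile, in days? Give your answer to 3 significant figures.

68.3

e^(−λ·24.6) = 0.34 ⇒ λ = −ln(0.34)/24.6 = 0.0438541.
95th percentile: 1 − e^(−λt) = 0.95, t = −ln(0.05)/λ = 68.3114 days.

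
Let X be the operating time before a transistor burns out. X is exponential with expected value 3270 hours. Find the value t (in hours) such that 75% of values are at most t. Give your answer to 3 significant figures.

The rate is λ = 1/3270 = 0.00030581 per hour.
Set 1 − e^(−λt) = 0.75, so t = −ln(0.25)/λ = 1.3863/0.00030581 ≈ 4533.18 hours.

4530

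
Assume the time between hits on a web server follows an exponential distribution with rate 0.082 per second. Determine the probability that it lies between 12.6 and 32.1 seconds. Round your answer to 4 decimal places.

0.2839

P(12.6 < X < 32.1) = e^(−λ·12.6) − e^(−λ·32.1) = 0.35587 − 0.07192 ≈ 0.2839.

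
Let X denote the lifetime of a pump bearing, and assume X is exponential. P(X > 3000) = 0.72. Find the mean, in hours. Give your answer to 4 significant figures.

e^(−λ·3000) = 0.72 ⇒ λ = −ln(0.72)/3000 = 0.000109501.
Mean = 1/λ = 9132.31 hours.

9132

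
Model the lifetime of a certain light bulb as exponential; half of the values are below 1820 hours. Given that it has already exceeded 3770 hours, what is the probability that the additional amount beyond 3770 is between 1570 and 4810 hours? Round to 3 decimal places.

0.390

For an exponential, median = ln(2)/λ, so λ = ln 2 / 1820 = 0.00038085 per hour.
Memoryless: the residual past 3770 is again Exp(λ).
P(1570 < residual < 4810) = e^(−λ·1570) − e^(−λ·4810) = 0.54995 − 0.16011 ≈ 0.390.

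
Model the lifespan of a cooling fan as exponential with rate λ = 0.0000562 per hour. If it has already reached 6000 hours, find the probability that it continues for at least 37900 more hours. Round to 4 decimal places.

0.1188

The exponential is memoryless, so the remaining time is again Exp(λ): the condition X > 6000 is irrelevant.
P(X > 37900) = e^(−2.13) ≈ 0.1188.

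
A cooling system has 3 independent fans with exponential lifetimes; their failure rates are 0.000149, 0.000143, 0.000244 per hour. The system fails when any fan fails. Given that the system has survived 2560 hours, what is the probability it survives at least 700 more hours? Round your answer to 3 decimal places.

0.687

Time to first failure ~ Exp(Σλ) with Σλ = 0.000536.
By memorylessness, P(T > 2560+700 | T > 2560) = P(T > 700) = e^(−0.000536·700) ≈ 0.687.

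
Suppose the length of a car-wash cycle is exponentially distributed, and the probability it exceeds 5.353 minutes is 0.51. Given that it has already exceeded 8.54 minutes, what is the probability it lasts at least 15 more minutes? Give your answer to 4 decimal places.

From e^(−λ·5.353) = 0.51, λ = −ln(0.51)/5.353 = 0.125788.
Memoryless: P(X > 8.54+15 | X > 8.54) = P(X > 15) = e^(−0.125788·15) ≈ 0.1516.

0.1516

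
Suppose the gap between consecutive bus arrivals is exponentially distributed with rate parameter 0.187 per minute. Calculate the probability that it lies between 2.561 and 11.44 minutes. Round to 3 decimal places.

P(2.561 < X < 11.44) = e^(−λ·2.561) − e^(−λ·11.44) = 0.61946 − 0.11774 ≈ 0.502.

0.502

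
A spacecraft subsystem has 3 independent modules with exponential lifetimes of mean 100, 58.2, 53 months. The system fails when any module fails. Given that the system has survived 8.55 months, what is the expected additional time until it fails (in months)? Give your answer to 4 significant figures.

First-failure rate Σλ = 1/100 + 1/58.2 + 1/53 = 0.0460501.
By memorylessness the expected residual is 1/Σλ = 21.7155 months, regardless of the 8.55 already elapsed.

21.72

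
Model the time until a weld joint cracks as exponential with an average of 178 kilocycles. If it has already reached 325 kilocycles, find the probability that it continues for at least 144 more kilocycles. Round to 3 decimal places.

0.445

The rate is λ = 1/178 = 0.00561798 per kilocycle.
The exponential is memoryless, so the remaining time is again Exp(λ): the condition X > 325 is irrelevant.
P(X > 144) = e^(−0.80899) ≈ 0.445.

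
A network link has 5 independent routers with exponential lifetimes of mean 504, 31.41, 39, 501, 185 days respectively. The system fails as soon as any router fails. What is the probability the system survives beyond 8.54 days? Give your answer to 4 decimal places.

0.5650

The first failure time is exponential with rate Σλ_i = 1/504 + 1/31.41 + 1/39 + 1/501 + 1/185 = 0.0668636 per day.
P(min > 8.54) = e^(−0.0668636·8.54) = e^(−0.57101) ≈ 0.5650.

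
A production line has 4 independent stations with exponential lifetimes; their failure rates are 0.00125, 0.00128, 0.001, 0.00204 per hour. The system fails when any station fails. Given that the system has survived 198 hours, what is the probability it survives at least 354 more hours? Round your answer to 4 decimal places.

0.1392

Time to first failure ~ Exp(Σλ) with Σλ = 0.00557.
By memorylessness, P(T > 198+354 | T > 198) = P(T > 354) = e^(−0.00557·354) ≈ 0.1392.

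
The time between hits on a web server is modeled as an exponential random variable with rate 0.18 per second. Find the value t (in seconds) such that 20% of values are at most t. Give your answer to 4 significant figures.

Set 1 − e^(−λt) = 0.2, so t = −ln(0.8)/λ = 0.22314/0.18 ≈ 1.23969 seconds.

1.240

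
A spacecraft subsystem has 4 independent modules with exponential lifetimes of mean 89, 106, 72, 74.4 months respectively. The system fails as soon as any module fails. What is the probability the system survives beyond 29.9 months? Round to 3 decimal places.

0.238

The first failure time is exponential with rate Σλ_i = 1/89 + 1/106 + 1/72 + 1/74.4 = 0.0479997 per month.
P(min > 29.9) = e^(−0.0479997·29.9) = e^(−1.4352) ≈ 0.238.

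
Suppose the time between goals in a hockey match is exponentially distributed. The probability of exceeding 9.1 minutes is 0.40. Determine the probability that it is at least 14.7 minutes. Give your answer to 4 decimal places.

0.2276

e^(−λ·9.1) = 0.40 ⇒ λ = −ln(0.40)/9.1 = 0.100691.
P(X > 14.7) = e^(−0.100691·14.7) = e^(−1.4802) ≈ 0.2276.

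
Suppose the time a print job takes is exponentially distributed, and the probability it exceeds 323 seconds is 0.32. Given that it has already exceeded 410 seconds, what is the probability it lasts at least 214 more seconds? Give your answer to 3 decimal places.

From e^(−λ·323) = 0.32, λ = −ln(0.32)/323 = 0.00352766.
Memoryless: P(X > 410+214 | X > 410) = P(X > 214) = e^(−0.00352766·214) ≈ 0.470.

0.470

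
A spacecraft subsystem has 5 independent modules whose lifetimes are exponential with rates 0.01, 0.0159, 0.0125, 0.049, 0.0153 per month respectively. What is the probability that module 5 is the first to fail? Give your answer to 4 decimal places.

The time to first failure is exponential with rate Σλ = 0.01 + 0.0159 + 0.0125 + 0.049 + 0.0153 = 0.1027.
P(module 5 first) = λ_5/Σλ = 0.0153/0.1027 ≈ 0.1490.

0.1490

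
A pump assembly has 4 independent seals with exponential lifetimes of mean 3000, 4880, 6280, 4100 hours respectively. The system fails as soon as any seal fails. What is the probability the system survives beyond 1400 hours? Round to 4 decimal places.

0.2677

The first failure time is exponential with rate Σλ_i = 1/3000 + 1/4880 + 1/6280 + 1/4100 = 0.000941389 per hour.
P(min > 1400) = e^(−0.000941389·1400) = e^(−1.3179) ≈ 0.2677.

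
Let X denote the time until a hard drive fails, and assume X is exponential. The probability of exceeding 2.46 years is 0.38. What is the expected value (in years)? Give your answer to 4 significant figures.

2.542

e^(−λ·2.46) = 0.38 ⇒ λ = −ln(0.38)/2.46 = 0.393327.
Mean = 1/λ = 2.54241 years.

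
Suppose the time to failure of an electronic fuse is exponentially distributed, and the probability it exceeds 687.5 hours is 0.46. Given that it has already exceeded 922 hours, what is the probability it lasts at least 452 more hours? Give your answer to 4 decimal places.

0.6002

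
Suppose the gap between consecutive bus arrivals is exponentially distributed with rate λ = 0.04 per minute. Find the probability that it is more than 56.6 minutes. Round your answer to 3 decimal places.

0.104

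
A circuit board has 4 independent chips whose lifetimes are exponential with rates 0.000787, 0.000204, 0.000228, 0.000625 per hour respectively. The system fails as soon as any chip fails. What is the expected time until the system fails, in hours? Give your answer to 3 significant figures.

The time to first failure is exponential with rate Σλ = 0.000787 + 0.000204 + 0.000228 + 0.000625 = 0.001844.
E[min] = 1/Σλ = 1/0.001844 = 542.299 hours.

542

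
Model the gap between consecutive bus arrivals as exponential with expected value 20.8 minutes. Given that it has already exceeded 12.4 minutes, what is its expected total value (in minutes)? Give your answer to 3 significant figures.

The rate is λ = 1/20.8 = 0.0480769 per minute.
By memorylessness, E[X | X > 12.4] = 12.4 + 1/λ = 12.4 + 20.8 = 33.2 minutes.

33.2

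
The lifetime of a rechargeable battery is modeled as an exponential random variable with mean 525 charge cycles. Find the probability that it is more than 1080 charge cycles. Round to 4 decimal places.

0.1278

The rate is λ = 1/525 = 0.00190476 per charge cycle.
P(X > 1080) = e^(−λ·1080) = e^(−2.0571) ≈ 0.1278.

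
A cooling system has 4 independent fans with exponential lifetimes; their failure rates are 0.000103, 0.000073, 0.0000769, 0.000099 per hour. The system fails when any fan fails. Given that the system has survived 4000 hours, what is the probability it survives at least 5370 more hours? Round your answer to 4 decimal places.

Time to first failure ~ Exp(Σλ) with Σλ = 0.0003519.
By memorylessness, P(T > 4000+5370 | T > 4000) = P(T > 5370) = e^(−0.0003519·5370) ≈ 0.1511.

0.1511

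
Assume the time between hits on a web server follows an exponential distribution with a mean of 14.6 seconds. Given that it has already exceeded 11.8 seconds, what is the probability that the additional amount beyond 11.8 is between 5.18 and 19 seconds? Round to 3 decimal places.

0.429

The rate is λ = 1/14.6 = 0.0684932 per second.
Memoryless: the residual past 11.8 is again Exp(λ).
P(5.18 < residual < 19) = e^(−λ·5.18) − e^(−λ·19) = 0.70132 − 0.27216 ≈ 0.429.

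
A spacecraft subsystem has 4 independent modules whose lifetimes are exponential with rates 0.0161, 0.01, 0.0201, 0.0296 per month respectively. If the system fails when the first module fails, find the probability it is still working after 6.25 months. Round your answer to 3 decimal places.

0.623

The time to first failure is exponential with rate Σλ = 0.0161 + 0.01 + 0.0201 + 0.0296 = 0.0758.
P(min > 6.25) = e^(−0.0758·6.25) = e^(−0.47375) ≈ 0.623.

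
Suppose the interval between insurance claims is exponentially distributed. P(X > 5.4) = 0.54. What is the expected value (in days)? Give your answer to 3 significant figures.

8.76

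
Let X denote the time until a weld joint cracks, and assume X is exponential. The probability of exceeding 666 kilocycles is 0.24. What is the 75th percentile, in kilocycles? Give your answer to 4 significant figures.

646.9

e^(−λ·666) = 0.24 ⇒ λ = −ln(0.24)/666 = 0.00214282.
75th percentile: 1 − e^(−λt) = 0.75, t = −ln(0.25)/λ = 646.949 kilocycles.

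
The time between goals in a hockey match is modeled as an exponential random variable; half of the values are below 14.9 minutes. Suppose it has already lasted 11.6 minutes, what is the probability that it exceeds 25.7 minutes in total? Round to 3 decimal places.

0.519

For an exponential, median = ln(2)/λ, so λ = ln 2 / 14.9 = 0.0465199 per minute.
By the memoryless property, P(X > 11.6+14.1 | X > 11.6) = P(X > 14.1).
P(X > 14.1) = e^(−0.65593) ≈ 0.519.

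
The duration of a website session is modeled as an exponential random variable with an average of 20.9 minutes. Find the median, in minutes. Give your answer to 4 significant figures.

14.49

The rate is λ = 1/20.9 = 0.0478469 per minute.
Set 1 − e^(−λt) = 0.5, so t = −ln(0.5)/λ = 0.69315/0.0478469 ≈ 14.4868 minutes.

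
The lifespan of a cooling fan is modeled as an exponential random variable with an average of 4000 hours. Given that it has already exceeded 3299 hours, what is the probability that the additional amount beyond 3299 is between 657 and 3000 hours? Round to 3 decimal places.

The rate is λ = 1/4000 = 0.00025 per hour.
Memoryless: the residual past 3299 is again Exp(λ).
P(657 < residual < 3000) = e^(−λ·657) − e^(−λ·3000) = 0.84853 − 0.47237 ≈ 0.376.

0.376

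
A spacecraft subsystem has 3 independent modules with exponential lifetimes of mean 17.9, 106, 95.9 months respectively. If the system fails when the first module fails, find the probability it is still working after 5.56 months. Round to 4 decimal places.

The first failure time is exponential with rate Σλ_i = 1/17.9 + 1/106 + 1/95.9 = 0.0757274 per month.
P(min > 5.56) = e^(−0.0757274·5.56) = e^(−0.42104) ≈ 0.6564.

0.6564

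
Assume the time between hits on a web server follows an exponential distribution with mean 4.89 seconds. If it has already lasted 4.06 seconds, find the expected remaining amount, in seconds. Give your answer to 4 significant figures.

4.890

The rate is λ = 1/4.89 = 0.204499 per second.
By memorylessness, the remaining amount past any threshold is again Exp(λ) with mean 1/λ = 4.89 seconds.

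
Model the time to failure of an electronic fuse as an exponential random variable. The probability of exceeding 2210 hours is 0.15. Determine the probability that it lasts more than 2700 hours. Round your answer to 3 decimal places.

0.098

e^(−λ·2210) = 0.15 ⇒ λ = −ln(0.15)/2210 = 0.000858425.
P(X > 2700) = e^(−0.000858425·2700) = e^(−2.3177) ≈ 0.098.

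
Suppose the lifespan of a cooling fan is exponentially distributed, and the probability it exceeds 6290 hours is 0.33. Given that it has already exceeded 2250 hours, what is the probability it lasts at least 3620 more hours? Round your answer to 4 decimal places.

From e^(−λ·6290) = 0.33, λ = −ln(0.33)/6290 = 0.000176258.
Memoryless: P(X > 2250+3620 | X > 2250) = P(X > 3620) = e^(−0.000176258·3620) ≈ 0.5283.

0.5283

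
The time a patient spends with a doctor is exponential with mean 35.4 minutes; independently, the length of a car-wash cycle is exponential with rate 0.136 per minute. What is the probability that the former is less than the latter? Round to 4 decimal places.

λ_1 = 1/35.4 = 0.0282486, λ_2 = 0.136.
For independent exponentials, P(the former < the latter) = λ_1/(λ_1+λ_2) = 0.0282486/0.164249 ≈ 0.1720.

0.1720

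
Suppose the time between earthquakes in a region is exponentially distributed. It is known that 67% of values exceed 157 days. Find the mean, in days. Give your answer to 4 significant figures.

392.0

e^(−λ·157) = 0.67 ⇒ λ = −ln(0.67)/157 = 0.00255081.
Mean = 1/λ = 392.032 days.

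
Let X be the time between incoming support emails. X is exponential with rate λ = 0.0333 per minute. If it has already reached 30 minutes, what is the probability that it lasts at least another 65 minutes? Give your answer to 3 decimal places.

0.115

By the memoryless property, P(X > 30+65 | X > 30) = P(X > 65).
P(X > 65) = e^(−2.1645) ≈ 0.115.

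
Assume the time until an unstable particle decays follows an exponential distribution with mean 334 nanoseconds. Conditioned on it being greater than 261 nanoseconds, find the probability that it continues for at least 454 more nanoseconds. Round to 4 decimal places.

The rate is λ = 1/334 = 0.00299401 per nanosecond.
The exponential is memoryless, so the remaining time is again Exp(λ): the condition X > 261 is irrelevant.
P(X > 454) = e^(−1.3593) ≈ 0.2568.

0.2568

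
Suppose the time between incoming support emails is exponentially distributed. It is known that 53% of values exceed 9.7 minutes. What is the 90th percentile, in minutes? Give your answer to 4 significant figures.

e^(−λ·9.7) = 0.53 ⇒ λ = −ln(0.53)/9.7 = 0.0654514.
90th percentile: 1 − e^(−λt) = 0.9, t = −ln(0.1)/λ = 35.1801 minutes.

35.18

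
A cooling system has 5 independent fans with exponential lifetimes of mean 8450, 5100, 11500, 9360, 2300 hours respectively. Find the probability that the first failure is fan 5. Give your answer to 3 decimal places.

0.461

Rates: λ_i = 1/mean_i → 0.000118343, 0.000196078, 0.0000869565, 0.000106838, 0.000434783; Σλ = 0.000942998.
P(fan 5 first) = λ_5/Σλ = 0.000434783/0.000942998 ≈ 0.461.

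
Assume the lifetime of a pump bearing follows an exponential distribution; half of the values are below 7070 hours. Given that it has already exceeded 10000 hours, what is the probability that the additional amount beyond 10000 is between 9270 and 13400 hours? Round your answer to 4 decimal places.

0.1342

For an exponential, median = ln(2)/λ, so λ = ln 2 / 7070 = 0.0000980406 per hour.
Memoryless: the residual past 10000 is again Exp(λ).
P(9270 < residual < 13400) = e^(−λ·9270) − e^(−λ·13400) = 0.40299 − 0.26881 ≈ 0.1342.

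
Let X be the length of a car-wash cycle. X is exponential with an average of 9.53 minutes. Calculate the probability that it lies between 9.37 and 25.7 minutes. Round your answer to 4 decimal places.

The rate is λ = 1/9.53 = 0.104932 per minute.
P(9.37 < X < 25.7) = e^(−λ·9.37) − e^(−λ·25.7) = 0.37411 − 0.06742 ≈ 0.3067.

0.3067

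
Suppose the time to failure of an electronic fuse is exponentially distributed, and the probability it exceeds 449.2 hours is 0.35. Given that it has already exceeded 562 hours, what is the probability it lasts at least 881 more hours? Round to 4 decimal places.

From e^(−λ·449.2) = 0.35, λ = −ln(0.35)/449.2 = 0.00233709.
Memoryless: P(X > 562+881 | X > 562) = P(X > 881) = e^(−0.00233709·881) ≈ 0.1276.

0.1276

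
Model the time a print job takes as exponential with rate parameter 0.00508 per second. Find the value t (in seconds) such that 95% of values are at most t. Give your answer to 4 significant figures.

Set 1 − e^(−λt) = 0.95, so t = −ln(0.05)/λ = 2.9957/0.00508 ≈ 589.711 seconds.

589.7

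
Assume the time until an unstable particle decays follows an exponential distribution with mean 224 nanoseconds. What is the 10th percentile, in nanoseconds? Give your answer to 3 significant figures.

23.6

The rate is λ = 1/224 = 0.00446429 per nanosecond.
Set 1 − e^(−λt) = 0.1, so t = −ln(0.9)/λ = 0.10536/0.00446429 ≈ 23.6008 nanoseconds.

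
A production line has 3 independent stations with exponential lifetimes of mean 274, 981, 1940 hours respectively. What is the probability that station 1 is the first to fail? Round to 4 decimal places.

0.7040

Rates: λ_i = 1/mean_i → 0.00364964, 0.00101937, 0.000515464; Σλ = 0.00518447.
P(station 1 first) = λ_1/Σλ = 0.00364964/0.00518447 ≈ 0.7040.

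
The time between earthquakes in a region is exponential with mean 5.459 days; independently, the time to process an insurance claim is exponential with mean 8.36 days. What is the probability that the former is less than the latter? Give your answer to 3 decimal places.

0.605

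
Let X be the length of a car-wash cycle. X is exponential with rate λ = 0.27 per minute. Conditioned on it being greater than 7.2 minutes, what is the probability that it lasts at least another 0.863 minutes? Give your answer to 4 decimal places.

0.7921

The exponential is memoryless, so the remaining time is again Exp(λ): the condition X > 7.2 is irrelevant.
P(X > 0.863) = e^(−0.23301) ≈ 0.7921.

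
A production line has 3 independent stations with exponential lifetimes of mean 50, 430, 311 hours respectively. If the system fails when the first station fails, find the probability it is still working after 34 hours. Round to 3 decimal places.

The first failure time is exponential with rate Σλ_i = 1/50 + 1/430 + 1/311 = 0.025541 per hour.
P(min > 34) = e^(−0.025541·34) = e^(−0.86839) ≈ 0.420.

0.420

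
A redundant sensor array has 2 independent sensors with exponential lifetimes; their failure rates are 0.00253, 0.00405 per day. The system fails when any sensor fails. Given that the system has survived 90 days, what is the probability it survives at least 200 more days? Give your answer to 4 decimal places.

Time to first failure ~ Exp(Σλ) with Σλ = 0.00658.
By memorylessness, P(T > 90+200 | T > 90) = P(T > 200) = e^(−0.00658·200) ≈ 0.2682.

0.2682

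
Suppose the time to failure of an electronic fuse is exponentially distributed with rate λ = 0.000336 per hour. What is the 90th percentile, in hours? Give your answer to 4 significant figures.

6853

Set 1 − e^(−λt) = 0.9, so t = −ln(0.1)/λ = 2.3026/0.000336 ≈ 6852.93 hours.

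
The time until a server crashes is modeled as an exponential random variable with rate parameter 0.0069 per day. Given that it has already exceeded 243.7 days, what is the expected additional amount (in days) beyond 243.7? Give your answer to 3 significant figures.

By memorylessness, the remaining amount past any threshold is again Exp(λ) with mean 1/λ = 144.928 days.

145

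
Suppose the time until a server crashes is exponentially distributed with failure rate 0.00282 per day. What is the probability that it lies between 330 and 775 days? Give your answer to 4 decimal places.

P(330 < X < 775) = e^(−λ·330) − e^(−λ·775) = 0.39432 − 0.11242 ≈ 0.2819.

0.2819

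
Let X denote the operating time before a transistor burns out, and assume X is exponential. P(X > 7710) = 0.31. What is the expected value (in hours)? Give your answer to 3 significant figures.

6580

e^(−λ·7710) = 0.31 ⇒ λ = −ln(0.31)/7710 = 0.000151904.
Mean = 1/λ = 6583.09 hours.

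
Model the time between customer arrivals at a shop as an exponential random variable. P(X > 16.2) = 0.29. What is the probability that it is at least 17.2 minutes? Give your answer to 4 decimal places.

0.2687

e^(−λ·16.2) = 0.29 ⇒ λ = −ln(0.29)/16.2 = 0.076412.
P(X > 17.2) = e^(−0.076412·17.2) = e^(−1.3143) ≈ 0.2687.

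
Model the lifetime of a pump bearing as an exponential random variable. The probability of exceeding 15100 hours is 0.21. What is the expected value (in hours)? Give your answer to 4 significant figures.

9675

e^(−λ·15100) = 0.21 ⇒ λ = −ln(0.21)/15100 = 0.000103354.
Mean = 1/λ = 9675.47 hours.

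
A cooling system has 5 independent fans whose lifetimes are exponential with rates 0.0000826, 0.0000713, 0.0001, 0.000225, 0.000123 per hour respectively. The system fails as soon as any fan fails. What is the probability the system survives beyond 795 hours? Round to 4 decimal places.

The time to first failure is exponential with rate Σλ = 0.0000826 + 0.0000713 + 0.0001 + 0.000225 + 0.000123 = 0.0006019.
P(min > 795) = e^(−0.0006019·795) = e^(−0.47851) ≈ 0.6197.

0.6197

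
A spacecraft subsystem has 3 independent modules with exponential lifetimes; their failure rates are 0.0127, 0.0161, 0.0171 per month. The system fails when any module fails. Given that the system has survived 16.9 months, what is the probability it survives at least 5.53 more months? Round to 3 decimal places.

0.776

Time to first failure ~ Exp(Σλ) with Σλ = 0.0459.
By memorylessness, P(T > 16.9+5.53 | T > 16.9) = P(T > 5.53) = e^(−0.0459·5.53) ≈ 0.776.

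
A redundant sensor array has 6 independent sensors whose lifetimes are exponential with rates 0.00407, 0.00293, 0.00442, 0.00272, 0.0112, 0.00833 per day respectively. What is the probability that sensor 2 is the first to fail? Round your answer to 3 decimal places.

The time to first failure is exponential with rate Σλ = 0.00407 + 0.00293 + 0.00442 + 0.00272 + 0.0112 + 0.00833 = 0.03367.
P(sensor 2 first) = λ_2/Σλ = 0.00293/0.03367 ≈ 0.087.

0.087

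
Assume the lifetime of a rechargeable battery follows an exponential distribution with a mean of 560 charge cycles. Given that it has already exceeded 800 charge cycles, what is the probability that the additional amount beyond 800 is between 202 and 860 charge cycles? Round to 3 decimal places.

0.482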